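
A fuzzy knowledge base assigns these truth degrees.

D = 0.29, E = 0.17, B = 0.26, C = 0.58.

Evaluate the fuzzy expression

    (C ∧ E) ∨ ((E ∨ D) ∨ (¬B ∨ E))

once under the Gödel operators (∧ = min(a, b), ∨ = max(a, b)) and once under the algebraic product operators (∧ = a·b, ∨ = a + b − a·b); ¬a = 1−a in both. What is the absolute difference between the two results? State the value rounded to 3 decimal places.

Under Gödel:
  C ∧ E = min(a, b) on (0.58, 0.17) = 0.17
  E ∨ D = max(a, b) on (0.17, 0.29) = 0.29
  ¬B = 1 − 0.26 = 0.74
  ¬B ∨ E = max(a, b) on (0.74, 0.17) = 0.74
  (E ∨ D) ∨ (¬B ∨ E) = max(a, b) on (0.29, 0.74) = 0.74
  (C ∧ E) ∨ ((E ∨ D) ∨ (¬B ∨ E)) = max(a, b) on (0.17, 0.74) = 0.74
  → value = 0.7400
Under algebraic product:
  C ∧ E = a·b on (0.5800, 0.1700) = 0.0986
  E ∨ D = a + b − a·b on (0.1700, 0.2900) = 0.4107
  ¬B = 1 − 0.2600 = 0.7400
  ¬B ∨ E = a + b − a·b on (0.7400, 0.1700) = 0.7842
  (E ∨ D) ∨ (¬B ∨ E) = a + b − a·b on (0.4107, 0.7842) = 0.8728
  (C ∧ E) ∨ ((E ∨ D) ∨ (¬B ∨ E)) = a + b − a·b on (0.0986, 0.8728) = 0.8854
  → value = 0.8854
|0.7400 − 0.8854| = 0.145

0.145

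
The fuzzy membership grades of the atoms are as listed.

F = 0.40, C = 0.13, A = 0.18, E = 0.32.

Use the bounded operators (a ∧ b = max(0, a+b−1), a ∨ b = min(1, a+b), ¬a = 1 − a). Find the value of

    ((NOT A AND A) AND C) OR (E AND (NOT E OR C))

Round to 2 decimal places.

0.13

NOT A = 1 − 0.18 = 0.82
NOT A AND A = max(0, a+b−1) on (0.82, 0.18) = 0.00
(NOT A AND A) AND C = max(0, a+b−1) on (0.00, 0.13) = 0.00
NOT E = 1 − 0.32 = 0.68
NOT E OR C = min(1, a+b) on (0.68, 0.13) = 0.81
E AND (NOT E OR C) = max(0, a+b−1) on (0.32, 0.81) = 0.13
((NOT A AND A) AND C) OR (E AND (NOT E OR C)) = min(1, a+b) on (0.00, 0.13) = 0.13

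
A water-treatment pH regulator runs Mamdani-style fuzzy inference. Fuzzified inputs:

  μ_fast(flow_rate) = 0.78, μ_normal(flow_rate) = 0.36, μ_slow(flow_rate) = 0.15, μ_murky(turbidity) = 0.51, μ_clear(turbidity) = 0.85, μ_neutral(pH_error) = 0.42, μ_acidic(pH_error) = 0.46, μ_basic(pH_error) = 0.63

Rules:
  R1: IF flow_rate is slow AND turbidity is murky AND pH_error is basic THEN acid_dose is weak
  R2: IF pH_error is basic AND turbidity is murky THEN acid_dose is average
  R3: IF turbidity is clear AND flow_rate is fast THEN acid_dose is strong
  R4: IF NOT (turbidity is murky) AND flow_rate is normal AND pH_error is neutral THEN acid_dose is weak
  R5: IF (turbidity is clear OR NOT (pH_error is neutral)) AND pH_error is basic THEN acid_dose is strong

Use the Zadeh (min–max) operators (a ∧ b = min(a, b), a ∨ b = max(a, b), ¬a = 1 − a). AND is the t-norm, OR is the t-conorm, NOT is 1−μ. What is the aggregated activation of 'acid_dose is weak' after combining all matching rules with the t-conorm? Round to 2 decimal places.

R1: slow=0.15, murky=0.51, basic=0.63; AND[min(a, b)] → w = 0.15
R2: basic=0.63, murky=0.51; AND[min(a, b)] → w = 0.51
R3: clear=0.85, fast=0.78; AND[min(a, b)] → w = 0.78
R4: ¬murky=1−0.51=0.49, normal=0.36, neutral=0.42; AND[min(a, b)] → w = 0.36
R5: (clear=0.85 OR ¬neutral=1−0.42=0.58) = 0.85; AND[min(a, b)] with basic=0.63 → w = 0.63
Rules with consequent 'weak': {R1, R4} → strengths 0.15, 0.36
Aggregate via t-conorm [max(a, b)]: 0.36

0.36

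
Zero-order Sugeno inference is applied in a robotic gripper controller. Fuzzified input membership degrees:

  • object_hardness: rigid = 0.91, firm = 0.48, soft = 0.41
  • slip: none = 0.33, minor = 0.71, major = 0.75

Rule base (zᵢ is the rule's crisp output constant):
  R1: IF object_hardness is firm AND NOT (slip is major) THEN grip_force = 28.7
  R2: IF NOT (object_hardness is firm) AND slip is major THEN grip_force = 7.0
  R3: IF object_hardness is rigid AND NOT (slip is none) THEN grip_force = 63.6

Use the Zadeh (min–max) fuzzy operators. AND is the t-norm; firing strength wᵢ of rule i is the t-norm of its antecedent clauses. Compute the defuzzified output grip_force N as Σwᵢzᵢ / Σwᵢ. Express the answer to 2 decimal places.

37.10

R1 (z=28.7): firm=0.48, ¬major=1−0.75=0.25; AND[min(a, b)] → w = 0.25
R2 (z=7.0): ¬firm=1−0.48=0.52, major=0.75; AND[min(a, b)] → w = 0.52
R3 (z=63.6): rigid=0.91, ¬none=1−0.33=0.67; AND[min(a, b)] → w = 0.67
Weighted average = (0.25·28.7 + 0.52·7.0 + 0.67·63.6) / (0.25 + 0.52 + 0.67)
  = 53.4270 / 1.4400 = 37.10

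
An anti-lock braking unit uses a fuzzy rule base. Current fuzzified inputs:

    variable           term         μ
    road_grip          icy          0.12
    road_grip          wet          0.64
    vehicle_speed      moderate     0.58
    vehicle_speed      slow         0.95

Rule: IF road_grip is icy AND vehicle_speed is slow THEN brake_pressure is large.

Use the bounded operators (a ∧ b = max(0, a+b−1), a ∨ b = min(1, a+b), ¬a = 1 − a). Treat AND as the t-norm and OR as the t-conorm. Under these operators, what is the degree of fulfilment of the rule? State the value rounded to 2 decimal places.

firing strength: icy=0.12, slow=0.95; AND[max(0, a+b−1)] → w = 0.07

0.07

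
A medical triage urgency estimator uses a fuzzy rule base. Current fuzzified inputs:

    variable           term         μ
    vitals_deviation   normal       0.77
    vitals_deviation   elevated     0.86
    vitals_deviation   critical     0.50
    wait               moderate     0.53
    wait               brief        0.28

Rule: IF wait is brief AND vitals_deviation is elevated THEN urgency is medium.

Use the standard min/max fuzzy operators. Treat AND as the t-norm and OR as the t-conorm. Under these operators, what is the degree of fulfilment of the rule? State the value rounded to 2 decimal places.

0.28

firing strength: brief=0.28, elevated=0.86; AND[min(a, b)] → w = 0.28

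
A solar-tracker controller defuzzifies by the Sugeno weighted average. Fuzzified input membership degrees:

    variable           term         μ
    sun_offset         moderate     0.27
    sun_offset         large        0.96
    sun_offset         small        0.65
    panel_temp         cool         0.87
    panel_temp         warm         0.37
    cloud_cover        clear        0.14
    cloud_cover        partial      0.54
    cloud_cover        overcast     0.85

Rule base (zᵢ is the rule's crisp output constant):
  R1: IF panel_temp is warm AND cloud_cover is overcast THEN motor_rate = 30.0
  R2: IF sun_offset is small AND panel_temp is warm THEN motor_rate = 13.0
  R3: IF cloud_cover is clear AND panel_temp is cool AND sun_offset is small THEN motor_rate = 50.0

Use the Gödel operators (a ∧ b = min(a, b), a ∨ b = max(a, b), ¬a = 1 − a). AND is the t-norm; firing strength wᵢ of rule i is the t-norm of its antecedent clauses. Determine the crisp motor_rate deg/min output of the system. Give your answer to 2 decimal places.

26.03

R1 (z=30.0): warm=0.37, overcast=0.85; AND[min(a, b)] → w = 0.37
R2 (z=13.0): small=0.65, warm=0.37; AND[min(a, b)] → w = 0.37
R3 (z=50.0): clear=0.14, cool=0.87, small=0.65; AND[min(a, b)] → w = 0.14
Weighted average = (0.37·30.0 + 0.37·13.0 + 0.14·50.0) / (0.37 + 0.37 + 0.14)
  = 22.9100 / 0.8800 = 26.03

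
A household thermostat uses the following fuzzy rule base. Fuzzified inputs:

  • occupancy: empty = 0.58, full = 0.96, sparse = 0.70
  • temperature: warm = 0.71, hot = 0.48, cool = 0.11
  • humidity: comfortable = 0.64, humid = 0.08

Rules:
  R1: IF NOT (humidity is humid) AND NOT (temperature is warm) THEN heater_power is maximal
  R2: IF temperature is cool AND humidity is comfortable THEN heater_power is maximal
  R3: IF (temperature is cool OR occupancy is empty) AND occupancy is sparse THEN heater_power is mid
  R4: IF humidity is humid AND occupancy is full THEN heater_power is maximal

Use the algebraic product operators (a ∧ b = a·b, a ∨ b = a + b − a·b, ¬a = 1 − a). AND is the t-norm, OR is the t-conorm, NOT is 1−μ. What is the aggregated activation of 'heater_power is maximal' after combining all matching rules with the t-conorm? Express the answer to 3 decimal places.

R1: ¬humid=1−0.08=0.92, ¬warm=1−0.71=0.29; AND[a·b] → w = 0.2668
R2: cool=0.11, comfortable=0.64; AND[a·b] → w = 0.0704
R3: (cool=0.11 OR empty=0.58) = 0.6262; AND[a·b] with sparse=0.70 → w = 0.4383
R4: humid=0.08, full=0.96; AND[a·b] → w = 0.0768
Rules with consequent 'maximal': {R1, R2, R4} → strengths 0.2668, 0.0704, 0.0768
Aggregate via t-conorm [a + b − a·b]: 0.3708

0.371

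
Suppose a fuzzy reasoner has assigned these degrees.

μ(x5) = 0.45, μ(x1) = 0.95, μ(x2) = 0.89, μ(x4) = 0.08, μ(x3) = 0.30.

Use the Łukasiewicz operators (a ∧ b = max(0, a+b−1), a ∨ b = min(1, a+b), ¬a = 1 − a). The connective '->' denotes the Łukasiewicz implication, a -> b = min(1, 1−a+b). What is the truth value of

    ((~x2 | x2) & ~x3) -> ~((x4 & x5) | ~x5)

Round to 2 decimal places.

0.75

~x2 = 1 − 0.89 = 0.11
~x2 | x2 = min(1, a+b) on (0.11, 0.89) = 1.00
~x3 = 1 − 0.30 = 0.70
(~x2 | x2) & ~x3 = max(0, a+b−1) on (1.00, 0.70) = 0.70
x4 & x5 = max(0, a+b−1) on (0.08, 0.45) = 0.00
~x5 = 1 − 0.45 = 0.55
(x4 & x5) | ~x5 = min(1, a+b) on (0.00, 0.55) = 0.55
~((x4 & x5) | ~x5) = 1 − 0.55 = 0.45
((~x2 | x2) & ~x3) -> ~((x4 & x5) | ~x5)  [Łukasiewicz: min(1, 1−a+b)] with a=0.70, b=0.45 → 0.75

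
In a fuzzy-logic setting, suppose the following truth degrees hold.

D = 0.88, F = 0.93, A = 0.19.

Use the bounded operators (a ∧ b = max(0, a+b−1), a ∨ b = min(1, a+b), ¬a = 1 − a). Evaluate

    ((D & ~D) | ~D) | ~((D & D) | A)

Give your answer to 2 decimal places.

~D = 1 − 0.88 = 0.12
D & ~D = max(0, a+b−1) on (0.88, 0.12) = 0.00
~D = 1 − 0.88 = 0.12
(D & ~D) | ~D = min(1, a+b) on (0.00, 0.12) = 0.12
D & D = max(0, a+b−1) on (0.88, 0.88) = 0.76
(D & D) | A = min(1, a+b) on (0.76, 0.19) = 0.95
~((D & D) | A) = 1 − 0.95 = 0.05
((D & ~D) | ~D) | ~((D & D) | A) = min(1, a+b) on (0.12, 0.05) = 0.17

0.17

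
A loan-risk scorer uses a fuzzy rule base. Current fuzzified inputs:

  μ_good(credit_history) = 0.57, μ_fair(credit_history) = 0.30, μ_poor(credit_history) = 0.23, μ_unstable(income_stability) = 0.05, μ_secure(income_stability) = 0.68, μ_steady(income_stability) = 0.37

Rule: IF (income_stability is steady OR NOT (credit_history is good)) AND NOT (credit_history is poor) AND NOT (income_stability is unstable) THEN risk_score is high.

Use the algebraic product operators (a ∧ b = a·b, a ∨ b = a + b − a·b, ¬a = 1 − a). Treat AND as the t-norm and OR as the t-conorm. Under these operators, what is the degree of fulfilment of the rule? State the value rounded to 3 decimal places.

0.469

firing strength: (steady=0.37 OR ¬good=1−0.57=0.43) = 0.6409; AND[a·b] with ¬poor=1−0.23=0.77, ¬unstable=1−0.05=0.95 → w = 0.4688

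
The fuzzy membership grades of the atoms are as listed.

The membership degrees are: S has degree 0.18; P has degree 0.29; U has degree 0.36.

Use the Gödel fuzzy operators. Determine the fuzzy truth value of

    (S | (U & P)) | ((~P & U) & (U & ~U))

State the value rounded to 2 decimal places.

U & P = min(a, b) on (0.36, 0.29) = 0.29
S | (U & P) = max(a, b) on (0.18, 0.29) = 0.29
~P = 1 − 0.29 = 0.71
~P & U = min(a, b) on (0.71, 0.36) = 0.36
~U = 1 − 0.36 = 0.64
U & ~U = min(a, b) on (0.36, 0.64) = 0.36
(~P & U) & (U & ~U) = min(a, b) on (0.36, 0.36) = 0.36
(S | (U & P)) | ((~P & U) & (U & ~U)) = max(a, b) on (0.29, 0.36) = 0.36

0.36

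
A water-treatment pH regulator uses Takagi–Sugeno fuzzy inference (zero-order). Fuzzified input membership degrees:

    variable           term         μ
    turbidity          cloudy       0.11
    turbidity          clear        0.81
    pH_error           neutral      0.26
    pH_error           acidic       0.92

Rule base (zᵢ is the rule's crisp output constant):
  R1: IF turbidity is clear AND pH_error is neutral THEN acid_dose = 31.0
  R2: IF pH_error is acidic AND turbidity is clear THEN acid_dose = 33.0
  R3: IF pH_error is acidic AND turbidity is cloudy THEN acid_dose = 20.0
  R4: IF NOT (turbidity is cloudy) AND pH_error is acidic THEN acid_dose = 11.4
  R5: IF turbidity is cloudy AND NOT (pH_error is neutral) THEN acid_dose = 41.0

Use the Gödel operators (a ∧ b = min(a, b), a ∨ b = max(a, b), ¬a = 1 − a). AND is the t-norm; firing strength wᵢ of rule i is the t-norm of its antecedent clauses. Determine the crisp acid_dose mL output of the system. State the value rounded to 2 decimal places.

R1 (z=31.0): clear=0.81, neutral=0.26; AND[min(a, b)] → w = 0.26
R2 (z=33.0): acidic=0.92, clear=0.81; AND[min(a, b)] → w = 0.81
R3 (z=20.0): acidic=0.92, cloudy=0.11; AND[min(a, b)] → w = 0.11
R4 (z=11.4): ¬cloudy=1−0.11=0.89, acidic=0.92; AND[min(a, b)] → w = 0.89
R5 (z=41.0): cloudy=0.11, ¬neutral=1−0.26=0.74; AND[min(a, b)] → w = 0.11
Weighted average = (0.26·31.0 + 0.81·33.0 + 0.11·20.0 + 0.89·11.4 + 0.11·41.0) / (0.26 + 0.81 + 0.11 + 0.89 + 0.11)
  = 51.6460 / 2.1800 = 23.69

23.69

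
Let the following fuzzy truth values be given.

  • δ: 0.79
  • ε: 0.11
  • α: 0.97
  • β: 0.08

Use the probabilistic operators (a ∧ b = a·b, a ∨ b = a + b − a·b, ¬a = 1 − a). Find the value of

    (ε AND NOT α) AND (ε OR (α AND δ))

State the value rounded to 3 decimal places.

0.003

NOT α = 1 − 0.9700 = 0.0300
ε AND NOT α = a·b on (0.1100, 0.0300) = 0.0033
α AND δ = a·b on (0.9700, 0.7900) = 0.7663
ε OR (α AND δ) = a + b − a·b on (0.1100, 0.7663) = 0.7920
(ε AND NOT α) AND (ε OR (α AND δ)) = a·b on (0.0033, 0.7920) = 0.0026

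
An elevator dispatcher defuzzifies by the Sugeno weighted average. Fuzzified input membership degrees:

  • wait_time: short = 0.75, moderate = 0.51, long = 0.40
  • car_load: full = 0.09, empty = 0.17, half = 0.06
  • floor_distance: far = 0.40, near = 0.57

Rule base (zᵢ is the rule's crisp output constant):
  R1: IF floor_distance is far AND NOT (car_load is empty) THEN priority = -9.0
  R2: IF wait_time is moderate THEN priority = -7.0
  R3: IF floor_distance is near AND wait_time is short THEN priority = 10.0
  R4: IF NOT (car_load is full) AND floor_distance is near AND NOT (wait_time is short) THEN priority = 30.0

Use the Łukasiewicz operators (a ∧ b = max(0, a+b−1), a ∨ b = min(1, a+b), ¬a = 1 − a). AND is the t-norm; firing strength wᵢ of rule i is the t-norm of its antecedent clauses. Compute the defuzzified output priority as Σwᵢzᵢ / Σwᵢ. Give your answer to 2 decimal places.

-2.30

R1 (z=-9.0): far=0.40, ¬empty=1−0.17=0.83; AND[max(0, a+b−1)] → w = 0.23
R2 (z=-7.0): moderate=0.51 → w = 0.51
R3 (z=10.0): near=0.57, short=0.75; AND[max(0, a+b−1)] → w = 0.32
R4 (z=30.0): ¬full=1−0.09=0.91, near=0.57, ¬short=1−0.75=0.25; AND[max(0, a+b−1)] → w = 0.00
Weighted average = (0.23·-9.0 + 0.51·-7.0 + 0.32·10.0 + 0.00·30.0) / (0.23 + 0.51 + 0.32 + 0.00)
  = -2.4400 / 1.0600 = -2.30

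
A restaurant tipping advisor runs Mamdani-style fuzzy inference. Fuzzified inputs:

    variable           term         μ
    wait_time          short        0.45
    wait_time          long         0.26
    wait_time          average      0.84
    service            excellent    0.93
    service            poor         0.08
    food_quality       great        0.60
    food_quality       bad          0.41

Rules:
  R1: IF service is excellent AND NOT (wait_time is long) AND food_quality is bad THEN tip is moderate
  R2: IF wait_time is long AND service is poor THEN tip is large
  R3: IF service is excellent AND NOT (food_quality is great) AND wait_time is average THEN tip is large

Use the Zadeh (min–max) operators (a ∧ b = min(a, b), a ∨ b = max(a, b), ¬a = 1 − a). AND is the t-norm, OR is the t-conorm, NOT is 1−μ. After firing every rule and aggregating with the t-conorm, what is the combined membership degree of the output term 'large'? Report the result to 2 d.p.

0.40

R1: excellent=0.93, ¬long=1−0.26=0.74, bad=0.41; AND[min(a, b)] → w = 0.41
R2: long=0.26, poor=0.08; AND[min(a, b)] → w = 0.08
R3: excellent=0.93, ¬great=1−0.60=0.40, average=0.84; AND[min(a, b)] → w = 0.40
Rules with consequent 'large': {R2, R3} → strengths 0.08, 0.40
Aggregate via t-conorm [max(a, b)]: 0.40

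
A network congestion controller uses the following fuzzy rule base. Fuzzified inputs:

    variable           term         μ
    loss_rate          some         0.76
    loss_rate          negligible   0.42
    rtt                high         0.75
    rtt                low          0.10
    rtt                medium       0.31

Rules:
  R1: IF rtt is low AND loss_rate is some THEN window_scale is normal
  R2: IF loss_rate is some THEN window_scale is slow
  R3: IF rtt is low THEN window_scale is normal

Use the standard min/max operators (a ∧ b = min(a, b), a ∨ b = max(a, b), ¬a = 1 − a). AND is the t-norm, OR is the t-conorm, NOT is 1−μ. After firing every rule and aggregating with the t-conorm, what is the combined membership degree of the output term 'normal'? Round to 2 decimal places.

0.10

R1: low=0.10, some=0.76; AND[min(a, b)] → w = 0.10
R2: some=0.76 → w = 0.76
R3: low=0.10 → w = 0.10
Rules with consequent 'normal': {R1, R3} → strengths 0.10, 0.10
Aggregate via t-conorm [max(a, b)]: 0.10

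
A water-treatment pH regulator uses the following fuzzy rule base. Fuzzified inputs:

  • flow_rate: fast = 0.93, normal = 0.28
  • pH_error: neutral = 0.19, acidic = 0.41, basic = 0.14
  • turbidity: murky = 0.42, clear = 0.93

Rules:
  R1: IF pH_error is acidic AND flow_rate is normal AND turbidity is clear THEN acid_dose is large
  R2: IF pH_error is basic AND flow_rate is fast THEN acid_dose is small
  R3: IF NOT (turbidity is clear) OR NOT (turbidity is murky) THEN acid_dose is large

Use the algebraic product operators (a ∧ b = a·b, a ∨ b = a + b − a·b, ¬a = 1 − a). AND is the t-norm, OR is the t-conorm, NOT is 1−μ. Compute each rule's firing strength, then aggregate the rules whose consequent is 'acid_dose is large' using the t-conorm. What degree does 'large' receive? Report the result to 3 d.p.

R1: acidic=0.41, normal=0.28, clear=0.93; AND[a·b] → w = 0.1068
R2: basic=0.14, fast=0.93; AND[a·b] → w = 0.1302
R3: ¬clear=1−0.93=0.07, ¬murky=1−0.42=0.58; OR[a + b − a·b] → w = 0.6094
Rules with consequent 'large': {R1, R3} → strengths 0.1068, 0.6094
Aggregate via t-conorm [a + b − a·b]: 0.6511

0.651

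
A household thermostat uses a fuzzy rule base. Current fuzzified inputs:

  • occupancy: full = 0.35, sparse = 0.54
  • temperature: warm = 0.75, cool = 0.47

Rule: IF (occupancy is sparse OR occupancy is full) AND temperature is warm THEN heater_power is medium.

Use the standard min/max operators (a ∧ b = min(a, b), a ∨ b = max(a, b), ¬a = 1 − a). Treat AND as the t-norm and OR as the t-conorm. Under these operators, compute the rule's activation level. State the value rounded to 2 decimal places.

firing strength: (sparse=0.54 OR full=0.35) = 0.54; AND[min(a, b)] with warm=0.75 → w = 0.54

0.54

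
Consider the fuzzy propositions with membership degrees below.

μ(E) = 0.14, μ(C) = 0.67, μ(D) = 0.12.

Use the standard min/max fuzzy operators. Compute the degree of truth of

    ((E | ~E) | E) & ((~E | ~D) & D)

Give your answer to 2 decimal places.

0.12

~E = 1 − 0.14 = 0.86
E | ~E = max(a, b) on (0.14, 0.86) = 0.86
(E | ~E) | E = max(a, b) on (0.86, 0.14) = 0.86
~E = 1 − 0.14 = 0.86
~D = 1 − 0.12 = 0.88
~E | ~D = max(a, b) on (0.86, 0.88) = 0.88
(~E | ~D) & D = min(a, b) on (0.88, 0.12) = 0.12
((E | ~E) | E) & ((~E | ~D) & D) = min(a, b) on (0.86, 0.12) = 0.12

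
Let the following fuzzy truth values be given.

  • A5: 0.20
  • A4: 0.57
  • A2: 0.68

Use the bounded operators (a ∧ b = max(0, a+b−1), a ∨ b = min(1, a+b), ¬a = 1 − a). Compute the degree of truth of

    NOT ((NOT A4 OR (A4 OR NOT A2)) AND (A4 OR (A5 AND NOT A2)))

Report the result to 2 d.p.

0.43

NOT A4 = 1 − 0.57 = 0.43
NOT A2 = 1 − 0.68 = 0.32
A4 OR NOT A2 = min(1, a+b) on (0.57, 0.32) = 0.89
NOT A4 OR (A4 OR NOT A2) = min(1, a+b) on (0.43, 0.89) = 1.00
NOT A2 = 1 − 0.68 = 0.32
A5 AND NOT A2 = max(0, a+b−1) on (0.20, 0.32) = 0.00
A4 OR (A5 AND NOT A2) = min(1, a+b) on (0.57, 0.00) = 0.57
(NOT A4 OR (A4 OR NOT A2)) AND (A4 OR (A5 AND NOT A2)) = max(0, a+b−1) on (1.00, 0.57) = 0.57
NOT ((NOT A4 OR (A4 OR NOT A2)) AND (A4 OR (A5 AND NOT A2))) = 1 − 0.57 = 0.43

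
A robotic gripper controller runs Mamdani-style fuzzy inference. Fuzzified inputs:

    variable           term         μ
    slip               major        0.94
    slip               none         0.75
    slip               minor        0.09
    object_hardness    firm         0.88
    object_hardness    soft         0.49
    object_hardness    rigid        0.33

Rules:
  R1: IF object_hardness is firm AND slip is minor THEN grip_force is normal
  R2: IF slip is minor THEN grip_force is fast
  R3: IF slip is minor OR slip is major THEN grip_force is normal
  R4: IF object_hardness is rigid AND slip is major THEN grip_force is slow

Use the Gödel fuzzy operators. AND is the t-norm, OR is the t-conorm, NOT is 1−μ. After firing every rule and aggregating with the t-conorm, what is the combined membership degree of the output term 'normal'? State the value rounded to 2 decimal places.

R1: firm=0.88, minor=0.09; AND[min(a, b)] → w = 0.09
R2: minor=0.09 → w = 0.09
R3: minor=0.09, major=0.94; OR[max(a, b)] → w = 0.94
R4: rigid=0.33, major=0.94; AND[min(a, b)] → w = 0.33
Rules with consequent 'normal': {R1, R3} → strengths 0.09, 0.94
Aggregate via t-conorm [max(a, b)]: 0.94

0.94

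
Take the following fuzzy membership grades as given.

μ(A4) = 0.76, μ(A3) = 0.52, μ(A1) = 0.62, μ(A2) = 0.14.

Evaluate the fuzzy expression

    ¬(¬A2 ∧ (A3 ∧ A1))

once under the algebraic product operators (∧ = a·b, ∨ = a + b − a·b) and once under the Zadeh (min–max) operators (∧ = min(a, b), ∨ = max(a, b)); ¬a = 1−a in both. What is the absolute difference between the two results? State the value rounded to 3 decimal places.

0.243

Under algebraic product:
  ¬A2 = 1 − 0.1400 = 0.8600
  A3 ∧ A1 = a·b on (0.5200, 0.6200) = 0.3224
  ¬A2 ∧ (A3 ∧ A1) = a·b on (0.8600, 0.3224) = 0.2773
  ¬(¬A2 ∧ (A3 ∧ A1)) = 1 − 0.2773 = 0.7227
  → value = 0.7227
Under Zadeh (min–max):
  ¬A2 = 1 − 0.14 = 0.86
  A3 ∧ A1 = min(a, b) on (0.52, 0.62) = 0.52
  ¬A2 ∧ (A3 ∧ A1) = min(a, b) on (0.86, 0.52) = 0.52
  ¬(¬A2 ∧ (A3 ∧ A1)) = 1 − 0.52 = 0.48
  → value = 0.4800
|0.7227 − 0.4800| = 0.243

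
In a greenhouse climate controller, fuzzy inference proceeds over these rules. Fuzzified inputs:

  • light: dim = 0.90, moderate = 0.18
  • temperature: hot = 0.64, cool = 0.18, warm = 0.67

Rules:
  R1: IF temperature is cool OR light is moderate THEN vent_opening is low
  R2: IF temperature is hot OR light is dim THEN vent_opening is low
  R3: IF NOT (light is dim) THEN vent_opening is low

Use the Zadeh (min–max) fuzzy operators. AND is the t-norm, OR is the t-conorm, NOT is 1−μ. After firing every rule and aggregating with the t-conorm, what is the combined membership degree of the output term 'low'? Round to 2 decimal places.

0.90

R1: cool=0.18, moderate=0.18; OR[max(a, b)] → w = 0.18
R2: hot=0.64, dim=0.90; OR[max(a, b)] → w = 0.90
R3: ¬dim=1−0.90=0.10 → w = 0.10
Rules with consequent 'low': {R1, R2, R3} → strengths 0.18, 0.90, 0.10
Aggregate via t-conorm [max(a, b)]: 0.90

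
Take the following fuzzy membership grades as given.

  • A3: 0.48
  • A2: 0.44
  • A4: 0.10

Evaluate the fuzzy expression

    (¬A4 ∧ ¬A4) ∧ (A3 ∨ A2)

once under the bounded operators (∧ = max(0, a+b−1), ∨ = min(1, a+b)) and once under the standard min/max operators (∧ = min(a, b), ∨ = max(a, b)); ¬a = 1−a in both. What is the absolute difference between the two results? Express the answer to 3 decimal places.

Under bounded:
  ¬A4 = 1 − 0.10 = 0.90
  ¬A4 = 1 − 0.10 = 0.90
  ¬A4 ∧ ¬A4 = max(0, a+b−1) on (0.90, 0.90) = 0.80
  A3 ∨ A2 = min(1, a+b) on (0.48, 0.44) = 0.92
  (¬A4 ∧ ¬A4) ∧ (A3 ∨ A2) = max(0, a+b−1) on (0.80, 0.92) = 0.72
  → value = 0.7200
Under standard min/max:
  ¬A4 = 1 − 0.10 = 0.90
  ¬A4 = 1 − 0.10 = 0.90
  ¬A4 ∧ ¬A4 = min(a, b) on (0.90, 0.90) = 0.90
  A3 ∨ A2 = max(a, b) on (0.48, 0.44) = 0.48
  (¬A4 ∧ ¬A4) ∧ (A3 ∨ A2) = min(a, b) on (0.90, 0.48) = 0.48
  → value = 0.4800
|0.7200 − 0.4800| = 0.240

0.240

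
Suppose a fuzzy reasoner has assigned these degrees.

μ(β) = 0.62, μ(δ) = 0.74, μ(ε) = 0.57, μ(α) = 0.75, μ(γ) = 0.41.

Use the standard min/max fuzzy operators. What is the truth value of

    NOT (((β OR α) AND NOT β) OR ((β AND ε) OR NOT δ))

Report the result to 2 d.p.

β OR α = max(a, b) on (0.62, 0.75) = 0.75
NOT β = 1 − 0.62 = 0.38
(β OR α) AND NOT β = min(a, b) on (0.75, 0.38) = 0.38
β AND ε = min(a, b) on (0.62, 0.57) = 0.57
NOT δ = 1 − 0.74 = 0.26
(β AND ε) OR NOT δ = max(a, b) on (0.57, 0.26) = 0.57
((β OR α) AND NOT β) OR ((β AND ε) OR NOT δ) = max(a, b) on (0.38, 0.57) = 0.57
NOT (((β OR α) AND NOT β) OR ((β AND ε) OR NOT δ)) = 1 − 0.57 = 0.43

0.43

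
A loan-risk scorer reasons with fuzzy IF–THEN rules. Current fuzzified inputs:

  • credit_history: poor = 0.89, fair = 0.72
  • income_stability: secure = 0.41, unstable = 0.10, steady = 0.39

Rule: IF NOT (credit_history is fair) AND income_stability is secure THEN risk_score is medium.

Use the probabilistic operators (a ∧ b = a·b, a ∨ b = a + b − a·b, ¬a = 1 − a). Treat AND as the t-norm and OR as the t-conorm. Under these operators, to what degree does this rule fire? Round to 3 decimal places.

firing strength: ¬fair=1−0.72=0.28, secure=0.41; AND[a·b] → w = 0.1148

0.115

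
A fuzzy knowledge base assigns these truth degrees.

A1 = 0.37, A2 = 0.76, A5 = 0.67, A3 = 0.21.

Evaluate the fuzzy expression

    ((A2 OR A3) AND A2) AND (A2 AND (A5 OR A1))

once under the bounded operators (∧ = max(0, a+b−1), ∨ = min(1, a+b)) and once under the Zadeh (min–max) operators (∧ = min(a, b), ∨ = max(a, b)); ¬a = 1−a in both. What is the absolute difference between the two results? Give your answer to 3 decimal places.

0.180

Under bounded:
  A2 OR A3 = min(1, a+b) on (0.76, 0.21) = 0.97
  (A2 OR A3) AND A2 = max(0, a+b−1) on (0.97, 0.76) = 0.73
  A5 OR A1 = min(1, a+b) on (0.67, 0.37) = 1.00
  A2 AND (A5 OR A1) = max(0, a+b−1) on (0.76, 1.00) = 0.76
  ((A2 OR A3) AND A2) AND (A2 AND (A5 OR A1)) = max(0, a+b−1) on (0.73, 0.76) = 0.49
  → value = 0.4900
Under Zadeh (min–max):
  A2 OR A3 = max(a, b) on (0.76, 0.21) = 0.76
  (A2 OR A3) AND A2 = min(a, b) on (0.76, 0.76) = 0.76
  A5 OR A1 = max(a, b) on (0.67, 0.37) = 0.67
  A2 AND (A5 OR A1) = min(a, b) on (0.76, 0.67) = 0.67
  ((A2 OR A3) AND A2) AND (A2 AND (A5 OR A1)) = min(a, b) on (0.76, 0.67) = 0.67
  → value = 0.6700
|0.4900 − 0.6700| = 0.180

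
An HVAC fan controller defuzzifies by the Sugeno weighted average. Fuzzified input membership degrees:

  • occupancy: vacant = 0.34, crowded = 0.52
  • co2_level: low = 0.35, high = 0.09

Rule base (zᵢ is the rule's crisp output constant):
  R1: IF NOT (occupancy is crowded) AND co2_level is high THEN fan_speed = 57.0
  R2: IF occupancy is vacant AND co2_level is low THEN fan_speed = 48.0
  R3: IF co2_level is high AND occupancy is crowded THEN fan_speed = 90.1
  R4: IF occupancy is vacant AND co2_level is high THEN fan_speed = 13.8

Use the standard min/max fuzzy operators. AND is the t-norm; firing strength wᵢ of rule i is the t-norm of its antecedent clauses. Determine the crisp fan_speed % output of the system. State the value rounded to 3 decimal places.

R1 (z=57.0): ¬crowded=1−0.52=0.48, high=0.09; AND[min(a, b)] → w = 0.09
R2 (z=48.0): vacant=0.34, low=0.35; AND[min(a, b)] → w = 0.34
R3 (z=90.1): high=0.09, crowded=0.52; AND[min(a, b)] → w = 0.09
R4 (z=13.8): vacant=0.34, high=0.09; AND[min(a, b)] → w = 0.09
Weighted average = (0.09·57.0 + 0.34·48.0 + 0.09·90.1 + 0.09·13.8) / (0.09 + 0.34 + 0.09 + 0.09)
  = 30.8010 / 0.6100 = 50.493

50.493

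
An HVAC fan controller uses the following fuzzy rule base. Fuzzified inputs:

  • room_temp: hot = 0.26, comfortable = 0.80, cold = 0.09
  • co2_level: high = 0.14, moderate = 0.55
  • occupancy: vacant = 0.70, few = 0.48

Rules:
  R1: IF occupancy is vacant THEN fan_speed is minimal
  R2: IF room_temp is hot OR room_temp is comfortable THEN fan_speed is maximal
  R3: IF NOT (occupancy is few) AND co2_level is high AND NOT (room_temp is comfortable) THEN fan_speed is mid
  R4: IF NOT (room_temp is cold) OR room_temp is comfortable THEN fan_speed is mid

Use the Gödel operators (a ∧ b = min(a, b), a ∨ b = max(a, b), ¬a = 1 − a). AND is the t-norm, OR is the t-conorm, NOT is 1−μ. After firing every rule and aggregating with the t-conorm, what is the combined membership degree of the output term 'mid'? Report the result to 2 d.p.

R1: vacant=0.70 → w = 0.70
R2: hot=0.26, comfortable=0.80; OR[max(a, b)] → w = 0.80
R3: ¬few=1−0.48=0.52, high=0.14, ¬comfortable=1−0.80=0.20; AND[min(a, b)] → w = 0.14
R4: ¬cold=1−0.09=0.91, comfortable=0.80; OR[max(a, b)] → w = 0.91
Rules with consequent 'mid': {R3, R4} → strengths 0.14, 0.91
Aggregate via t-conorm [max(a, b)]: 0.91

0.91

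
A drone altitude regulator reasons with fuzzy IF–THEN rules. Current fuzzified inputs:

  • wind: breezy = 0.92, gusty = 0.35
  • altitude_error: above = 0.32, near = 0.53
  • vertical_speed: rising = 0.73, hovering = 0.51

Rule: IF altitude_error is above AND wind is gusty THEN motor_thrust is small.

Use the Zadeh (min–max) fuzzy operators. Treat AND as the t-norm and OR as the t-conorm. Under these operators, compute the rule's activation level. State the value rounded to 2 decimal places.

0.32

firing strength: above=0.32, gusty=0.35; AND[min(a, b)] → w = 0.32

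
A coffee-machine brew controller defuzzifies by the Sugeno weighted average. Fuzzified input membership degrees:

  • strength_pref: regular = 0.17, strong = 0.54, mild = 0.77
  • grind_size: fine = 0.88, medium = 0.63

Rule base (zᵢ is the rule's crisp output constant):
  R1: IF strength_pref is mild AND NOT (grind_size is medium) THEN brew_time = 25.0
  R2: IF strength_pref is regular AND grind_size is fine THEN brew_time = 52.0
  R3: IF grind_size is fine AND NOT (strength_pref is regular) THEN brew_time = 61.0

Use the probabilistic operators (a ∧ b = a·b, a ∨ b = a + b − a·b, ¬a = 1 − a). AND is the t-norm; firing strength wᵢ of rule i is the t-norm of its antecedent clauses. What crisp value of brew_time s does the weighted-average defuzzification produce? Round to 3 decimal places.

51.040

R1 (z=25.0): mild=0.77, ¬medium=1−0.63=0.37; AND[a·b] → w = 0.2849
R2 (z=52.0): regular=0.17, fine=0.88; AND[a·b] → w = 0.1496
R3 (z=61.0): fine=0.88, ¬regular=1−0.17=0.83; AND[a·b] → w = 0.7304
Weighted average = (0.2849·25.0 + 0.1496·52.0 + 0.7304·61.0) / (0.2849 + 0.1496 + 0.7304)
  = 59.4561 / 1.1649 = 51.040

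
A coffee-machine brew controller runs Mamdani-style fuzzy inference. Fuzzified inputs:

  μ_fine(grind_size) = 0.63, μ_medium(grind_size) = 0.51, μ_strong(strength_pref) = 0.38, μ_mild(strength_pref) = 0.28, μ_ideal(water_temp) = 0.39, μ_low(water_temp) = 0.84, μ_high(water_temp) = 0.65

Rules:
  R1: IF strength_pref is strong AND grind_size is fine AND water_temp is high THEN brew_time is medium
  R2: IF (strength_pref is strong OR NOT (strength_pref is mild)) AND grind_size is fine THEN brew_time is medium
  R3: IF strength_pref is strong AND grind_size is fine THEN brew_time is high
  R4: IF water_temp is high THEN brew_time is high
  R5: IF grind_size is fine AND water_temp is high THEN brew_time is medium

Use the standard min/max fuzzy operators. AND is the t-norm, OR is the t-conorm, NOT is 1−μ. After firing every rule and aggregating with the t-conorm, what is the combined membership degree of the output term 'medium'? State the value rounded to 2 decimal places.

0.63

R1: strong=0.38, fine=0.63, high=0.65; AND[min(a, b)] → w = 0.38
R2: (strong=0.38 OR ¬mild=1−0.28=0.72) = 0.72; AND[min(a, b)] with fine=0.63 → w = 0.63
R3: strong=0.38, fine=0.63; AND[min(a, b)] → w = 0.38
R4: high=0.65 → w = 0.65
R5: fine=0.63, high=0.65; AND[min(a, b)] → w = 0.63
Rules with consequent 'medium': {R1, R2, R5} → strengths 0.38, 0.63, 0.63
Aggregate via t-conorm [max(a, b)]: 0.63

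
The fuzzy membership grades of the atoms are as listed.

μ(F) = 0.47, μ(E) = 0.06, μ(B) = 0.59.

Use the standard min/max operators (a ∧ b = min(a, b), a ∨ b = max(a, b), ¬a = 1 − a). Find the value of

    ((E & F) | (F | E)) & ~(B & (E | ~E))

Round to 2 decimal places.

E & F = min(a, b) on (0.06, 0.47) = 0.06
F | E = max(a, b) on (0.47, 0.06) = 0.47
(E & F) | (F | E) = max(a, b) on (0.06, 0.47) = 0.47
~E = 1 − 0.06 = 0.94
E | ~E = max(a, b) on (0.06, 0.94) = 0.94
B & (E | ~E) = min(a, b) on (0.59, 0.94) = 0.59
~(B & (E | ~E)) = 1 − 0.59 = 0.41
((E & F) | (F | E)) & ~(B & (E | ~E)) = min(a, b) on (0.47, 0.41) = 0.41

0.41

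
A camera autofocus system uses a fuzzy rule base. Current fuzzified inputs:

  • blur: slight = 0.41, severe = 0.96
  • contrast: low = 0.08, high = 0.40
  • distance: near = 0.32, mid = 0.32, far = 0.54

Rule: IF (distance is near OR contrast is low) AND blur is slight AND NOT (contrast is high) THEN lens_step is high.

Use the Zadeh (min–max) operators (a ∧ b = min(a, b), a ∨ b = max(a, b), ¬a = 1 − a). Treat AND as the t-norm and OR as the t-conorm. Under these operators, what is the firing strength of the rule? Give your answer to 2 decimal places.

0.32

firing strength: (near=0.32 OR low=0.08) = 0.32; AND[min(a, b)] with slight=0.41, ¬high=1−0.40=0.60 → w = 0.32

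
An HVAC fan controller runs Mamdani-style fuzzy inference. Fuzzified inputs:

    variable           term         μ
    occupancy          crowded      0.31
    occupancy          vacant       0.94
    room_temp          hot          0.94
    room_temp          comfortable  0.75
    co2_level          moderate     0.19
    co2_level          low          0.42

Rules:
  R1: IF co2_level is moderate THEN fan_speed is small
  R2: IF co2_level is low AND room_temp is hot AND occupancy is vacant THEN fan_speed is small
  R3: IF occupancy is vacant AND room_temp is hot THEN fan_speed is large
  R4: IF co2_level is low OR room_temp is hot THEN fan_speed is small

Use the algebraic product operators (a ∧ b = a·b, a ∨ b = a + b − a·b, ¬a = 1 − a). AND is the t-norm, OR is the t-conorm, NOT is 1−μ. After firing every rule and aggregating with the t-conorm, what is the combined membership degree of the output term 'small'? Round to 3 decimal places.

0.982

R1: moderate=0.19 → w = 0.1900
R2: low=0.42, hot=0.94, vacant=0.94; AND[a·b] → w = 0.3711
R3: vacant=0.94, hot=0.94; AND[a·b] → w = 0.8836
R4: low=0.42, hot=0.94; OR[a + b − a·b] → w = 0.9652
Rules with consequent 'small': {R1, R2, R4} → strengths 0.1900, 0.3711, 0.9652
Aggregate via t-conorm [a + b − a·b]: 0.9823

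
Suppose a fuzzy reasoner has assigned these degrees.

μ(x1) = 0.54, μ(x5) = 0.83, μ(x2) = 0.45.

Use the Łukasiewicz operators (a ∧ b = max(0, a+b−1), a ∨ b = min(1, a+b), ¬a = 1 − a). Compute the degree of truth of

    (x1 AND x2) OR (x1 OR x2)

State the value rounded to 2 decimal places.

x1 AND x2 = max(0, a+b−1) on (0.54, 0.45) = 0.00
x1 OR x2 = min(1, a+b) on (0.54, 0.45) = 0.99
(x1 AND x2) OR (x1 OR x2) = min(1, a+b) on (0.00, 0.99) = 0.99

0.99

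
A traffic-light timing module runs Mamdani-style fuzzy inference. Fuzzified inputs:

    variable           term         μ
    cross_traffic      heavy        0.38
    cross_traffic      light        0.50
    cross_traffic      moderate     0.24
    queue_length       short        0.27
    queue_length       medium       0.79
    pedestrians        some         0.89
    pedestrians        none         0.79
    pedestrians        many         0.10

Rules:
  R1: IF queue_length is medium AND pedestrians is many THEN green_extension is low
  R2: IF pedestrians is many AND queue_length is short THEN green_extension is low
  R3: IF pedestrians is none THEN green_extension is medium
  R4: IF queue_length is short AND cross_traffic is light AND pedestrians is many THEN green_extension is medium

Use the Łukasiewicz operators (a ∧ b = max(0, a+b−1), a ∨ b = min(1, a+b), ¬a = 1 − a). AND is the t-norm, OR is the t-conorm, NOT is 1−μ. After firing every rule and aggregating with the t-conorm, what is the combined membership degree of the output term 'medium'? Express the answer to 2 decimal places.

0.79

R1: medium=0.79, many=0.10; AND[max(0, a+b−1)] → w = 0.00
R2: many=0.10, short=0.27; AND[max(0, a+b−1)] → w = 0.00
R3: none=0.79 → w = 0.79
R4: short=0.27, light=0.50, many=0.10; AND[max(0, a+b−1)] → w = 0.00
Rules with consequent 'medium': {R3, R4} → strengths 0.79, 0.00
Aggregate via t-conorm [min(1, a+b)]: 0.79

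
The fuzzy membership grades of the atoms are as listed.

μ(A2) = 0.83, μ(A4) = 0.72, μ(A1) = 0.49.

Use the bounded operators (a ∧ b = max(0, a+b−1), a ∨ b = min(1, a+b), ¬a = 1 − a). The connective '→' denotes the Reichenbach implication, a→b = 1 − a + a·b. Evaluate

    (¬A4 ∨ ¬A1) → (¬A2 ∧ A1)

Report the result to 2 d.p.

¬A4 = 1 − 0.72 = 0.28
¬A1 = 1 − 0.49 = 0.51
¬A4 ∨ ¬A1 = min(1, a+b) on (0.28, 0.51) = 0.79
¬A2 = 1 − 0.83 = 0.17
¬A2 ∧ A1 = max(0, a+b−1) on (0.17, 0.49) = 0.00
(¬A4 ∨ ¬A1) → (¬A2 ∧ A1)  [Reichenbach: 1 − a + a·b] with a=0.79, b=0.00 → 0.21

0.21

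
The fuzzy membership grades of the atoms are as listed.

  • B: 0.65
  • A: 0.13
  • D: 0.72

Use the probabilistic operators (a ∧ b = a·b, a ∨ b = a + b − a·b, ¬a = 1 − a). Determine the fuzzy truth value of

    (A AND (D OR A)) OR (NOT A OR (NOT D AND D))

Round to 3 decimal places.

D OR A = a + b − a·b on (0.7200, 0.1300) = 0.7564
A AND (D OR A) = a·b on (0.1300, 0.7564) = 0.0983
NOT A = 1 − 0.1300 = 0.8700
NOT D = 1 − 0.7200 = 0.2800
NOT D AND D = a·b on (0.2800, 0.7200) = 0.2016
NOT A OR (NOT D AND D) = a + b − a·b on (0.8700, 0.2016) = 0.8962
(A AND (D OR A)) OR (NOT A OR (NOT D AND D)) = a + b − a·b on (0.0983, 0.8962) = 0.9064

0.906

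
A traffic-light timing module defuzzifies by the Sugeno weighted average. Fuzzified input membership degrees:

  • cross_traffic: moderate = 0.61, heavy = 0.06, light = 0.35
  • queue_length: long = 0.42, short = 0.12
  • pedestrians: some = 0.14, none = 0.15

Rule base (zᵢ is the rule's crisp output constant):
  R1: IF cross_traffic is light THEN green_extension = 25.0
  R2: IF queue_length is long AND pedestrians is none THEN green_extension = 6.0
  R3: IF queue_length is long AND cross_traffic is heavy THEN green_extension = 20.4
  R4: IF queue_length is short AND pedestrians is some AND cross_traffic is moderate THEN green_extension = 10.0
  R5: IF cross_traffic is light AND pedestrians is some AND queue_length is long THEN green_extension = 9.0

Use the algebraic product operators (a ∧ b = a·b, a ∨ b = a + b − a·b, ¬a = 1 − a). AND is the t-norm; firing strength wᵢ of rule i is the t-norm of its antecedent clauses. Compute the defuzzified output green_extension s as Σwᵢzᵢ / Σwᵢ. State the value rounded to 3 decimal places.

21.171

R1 (z=25.0): light=0.35 → w = 0.3500
R2 (z=6.0): long=0.42, none=0.15; AND[a·b] → w = 0.0630
R3 (z=20.4): long=0.42, heavy=0.06; AND[a·b] → w = 0.0252
R4 (z=10.0): short=0.12, some=0.14, moderate=0.61; AND[a·b] → w = 0.0102
R5 (z=9.0): light=0.35, some=0.14, long=0.42; AND[a·b] → w = 0.0206
Weighted average = (0.3500·25.0 + 0.0630·6.0 + 0.0252·20.4 + 0.0102·10.0 + 0.0206·9.0) / (0.3500 + 0.0630 + 0.0252 + 0.0102 + 0.0206)
  = 9.9298 / 0.4690 = 21.171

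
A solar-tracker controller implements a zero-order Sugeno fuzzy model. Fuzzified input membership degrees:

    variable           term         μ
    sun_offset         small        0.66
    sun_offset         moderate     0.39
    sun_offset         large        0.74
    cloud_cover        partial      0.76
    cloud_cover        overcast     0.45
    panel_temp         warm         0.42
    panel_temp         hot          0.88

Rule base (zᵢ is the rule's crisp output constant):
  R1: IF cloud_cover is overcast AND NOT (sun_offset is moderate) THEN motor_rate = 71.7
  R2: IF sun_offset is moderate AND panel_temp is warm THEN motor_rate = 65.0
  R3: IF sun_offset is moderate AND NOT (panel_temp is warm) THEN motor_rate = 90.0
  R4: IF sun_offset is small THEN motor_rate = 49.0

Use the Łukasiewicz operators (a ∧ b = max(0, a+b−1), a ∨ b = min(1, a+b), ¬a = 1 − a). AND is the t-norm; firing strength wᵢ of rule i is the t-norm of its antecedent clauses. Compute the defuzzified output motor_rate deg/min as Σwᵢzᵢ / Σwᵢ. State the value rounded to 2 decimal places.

50.89

R1 (z=71.7): overcast=0.45, ¬moderate=1−0.39=0.61; AND[max(0, a+b−1)] → w = 0.06
R2 (z=65.0): moderate=0.39, warm=0.42; AND[max(0, a+b−1)] → w = 0.00
R3 (z=90.0): moderate=0.39, ¬warm=1−0.42=0.58; AND[max(0, a+b−1)] → w = 0.00
R4 (z=49.0): small=0.66 → w = 0.66
Weighted average = (0.06·71.7 + 0.00·65.0 + 0.00·90.0 + 0.66·49.0) / (0.06 + 0.00 + 0.00 + 0.66)
  = 36.6420 / 0.7200 = 50.89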